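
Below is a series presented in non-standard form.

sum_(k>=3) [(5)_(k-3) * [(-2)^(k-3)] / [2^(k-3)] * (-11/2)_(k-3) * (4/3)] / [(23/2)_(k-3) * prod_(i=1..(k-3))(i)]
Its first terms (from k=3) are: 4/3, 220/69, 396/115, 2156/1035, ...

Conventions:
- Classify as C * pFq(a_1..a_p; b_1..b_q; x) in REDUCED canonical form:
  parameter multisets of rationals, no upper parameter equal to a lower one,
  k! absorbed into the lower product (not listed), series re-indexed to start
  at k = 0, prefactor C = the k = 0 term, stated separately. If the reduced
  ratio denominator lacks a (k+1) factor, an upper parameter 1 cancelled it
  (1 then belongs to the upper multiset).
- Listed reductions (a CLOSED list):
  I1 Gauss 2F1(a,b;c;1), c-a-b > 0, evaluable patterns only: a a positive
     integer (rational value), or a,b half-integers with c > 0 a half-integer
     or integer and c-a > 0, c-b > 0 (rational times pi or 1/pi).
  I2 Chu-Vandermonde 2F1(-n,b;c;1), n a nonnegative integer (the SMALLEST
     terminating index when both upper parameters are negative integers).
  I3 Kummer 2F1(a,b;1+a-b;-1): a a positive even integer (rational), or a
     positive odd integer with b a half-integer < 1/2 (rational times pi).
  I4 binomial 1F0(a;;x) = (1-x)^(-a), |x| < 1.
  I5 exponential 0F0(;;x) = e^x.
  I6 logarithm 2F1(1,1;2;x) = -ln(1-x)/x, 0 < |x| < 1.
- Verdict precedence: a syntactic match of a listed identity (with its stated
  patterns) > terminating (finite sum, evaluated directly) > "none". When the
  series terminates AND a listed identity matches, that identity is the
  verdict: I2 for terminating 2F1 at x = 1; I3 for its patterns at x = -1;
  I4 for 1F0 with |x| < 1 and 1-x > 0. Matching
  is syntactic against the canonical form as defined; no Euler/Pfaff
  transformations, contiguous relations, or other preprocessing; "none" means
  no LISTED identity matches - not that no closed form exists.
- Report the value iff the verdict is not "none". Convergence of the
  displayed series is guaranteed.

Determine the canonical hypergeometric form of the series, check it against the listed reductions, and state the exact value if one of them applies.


First insight: from the first term 4/3: the product of the first k integers (C = 4/3, x = -1) is k!.
Step ratio: r(k) = (-1) * (k-11/2) (k+5) / [(k+23/2) (k+1)] - rational in k. x = (-1); t_0 = 4/3; negate the roots.

This is 4/3 * 2F1(-11/2, 5; 23/2; -1) in reduced canonical form. Verdict at x = -1: Kummer's theorem (I3) matches (x = -1; c = 23/2 equals 1+a-b for upper {-11/2, 5}: listed pattern). Value: (14549535/4194304) * pi.


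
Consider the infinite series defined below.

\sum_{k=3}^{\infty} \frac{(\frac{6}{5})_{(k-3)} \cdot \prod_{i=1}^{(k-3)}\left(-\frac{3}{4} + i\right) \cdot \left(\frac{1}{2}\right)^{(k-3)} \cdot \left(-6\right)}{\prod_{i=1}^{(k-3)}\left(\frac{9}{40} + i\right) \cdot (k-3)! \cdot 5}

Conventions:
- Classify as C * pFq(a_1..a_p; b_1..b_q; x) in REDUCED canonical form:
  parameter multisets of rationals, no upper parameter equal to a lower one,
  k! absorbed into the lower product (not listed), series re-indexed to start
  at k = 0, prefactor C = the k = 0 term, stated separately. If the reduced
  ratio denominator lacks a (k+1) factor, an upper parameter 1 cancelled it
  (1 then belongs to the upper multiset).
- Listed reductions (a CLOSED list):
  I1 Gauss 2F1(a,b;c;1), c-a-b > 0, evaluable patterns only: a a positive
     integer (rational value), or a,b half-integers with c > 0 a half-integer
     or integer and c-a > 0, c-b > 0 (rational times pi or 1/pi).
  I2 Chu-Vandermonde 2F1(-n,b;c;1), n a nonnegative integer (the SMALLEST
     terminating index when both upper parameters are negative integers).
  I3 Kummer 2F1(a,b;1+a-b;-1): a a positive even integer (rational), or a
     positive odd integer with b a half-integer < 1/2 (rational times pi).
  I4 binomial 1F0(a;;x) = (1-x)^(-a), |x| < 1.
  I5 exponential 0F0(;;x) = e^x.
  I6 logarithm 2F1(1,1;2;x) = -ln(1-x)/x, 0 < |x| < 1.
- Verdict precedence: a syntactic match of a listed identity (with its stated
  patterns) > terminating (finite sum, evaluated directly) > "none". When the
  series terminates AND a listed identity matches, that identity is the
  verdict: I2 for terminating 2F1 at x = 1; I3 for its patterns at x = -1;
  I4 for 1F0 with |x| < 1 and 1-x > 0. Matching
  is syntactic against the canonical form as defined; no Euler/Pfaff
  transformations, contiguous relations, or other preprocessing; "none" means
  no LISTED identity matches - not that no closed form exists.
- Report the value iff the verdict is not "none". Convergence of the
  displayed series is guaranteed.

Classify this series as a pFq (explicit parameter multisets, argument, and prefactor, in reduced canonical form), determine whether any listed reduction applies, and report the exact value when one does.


Structural cue: t_0 = -\frac{6}{5} here, and the running product (prefactor -6/5) telescopes to a rising factorial.
Consecutive-term ratio: r(k) = \frac{1}{2} * (k+\frac{1}{4}) (k+\frac{6}{5}) / [(k+\frac{49}{40}) (k+1)] - poly over poly, x = \frac{1}{2} from leading terms; C = -\frac{6}{5} at k = 0.

With C = -\frac{6}{5}: the canonical form is 2F1(\frac{1}{4}, \frac{6}{5}; \frac{49}{40}; \frac{1}{2}). Verdict: none here - no I1-I6 shape fits x = \frac{1}{2} with lower {\frac{49}{40}}.


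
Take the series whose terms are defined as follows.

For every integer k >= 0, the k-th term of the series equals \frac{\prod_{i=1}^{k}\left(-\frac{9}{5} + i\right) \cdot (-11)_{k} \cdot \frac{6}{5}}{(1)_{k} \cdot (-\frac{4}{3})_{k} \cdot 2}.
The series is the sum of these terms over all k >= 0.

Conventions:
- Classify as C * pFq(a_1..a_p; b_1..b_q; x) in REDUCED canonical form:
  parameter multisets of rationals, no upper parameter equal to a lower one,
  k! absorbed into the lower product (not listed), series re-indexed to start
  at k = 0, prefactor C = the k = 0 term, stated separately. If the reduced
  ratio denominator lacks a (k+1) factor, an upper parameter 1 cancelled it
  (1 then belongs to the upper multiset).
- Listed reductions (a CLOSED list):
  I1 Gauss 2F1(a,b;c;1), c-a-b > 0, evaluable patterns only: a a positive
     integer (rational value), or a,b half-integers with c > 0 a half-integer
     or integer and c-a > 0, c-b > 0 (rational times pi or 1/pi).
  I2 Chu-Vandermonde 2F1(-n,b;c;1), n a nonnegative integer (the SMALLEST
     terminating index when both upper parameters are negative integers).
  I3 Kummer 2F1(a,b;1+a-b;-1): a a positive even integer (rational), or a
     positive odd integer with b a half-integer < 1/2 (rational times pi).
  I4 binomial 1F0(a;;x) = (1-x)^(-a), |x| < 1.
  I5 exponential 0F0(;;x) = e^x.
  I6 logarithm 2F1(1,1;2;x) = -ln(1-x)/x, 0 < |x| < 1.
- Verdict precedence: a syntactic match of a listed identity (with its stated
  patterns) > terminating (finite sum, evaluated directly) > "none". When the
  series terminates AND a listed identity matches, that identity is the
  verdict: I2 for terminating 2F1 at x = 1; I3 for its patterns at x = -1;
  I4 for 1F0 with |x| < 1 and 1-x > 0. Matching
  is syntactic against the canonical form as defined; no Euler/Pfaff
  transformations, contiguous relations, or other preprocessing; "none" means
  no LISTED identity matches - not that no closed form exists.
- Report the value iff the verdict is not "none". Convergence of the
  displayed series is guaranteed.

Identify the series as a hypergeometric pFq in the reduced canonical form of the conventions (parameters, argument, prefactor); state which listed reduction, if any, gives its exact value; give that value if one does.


With C = \frac{3}{5}: the canonical form is 2F1(-11, -\frac{4}{5}; -\frac{4}{3}; 1). Verdict: Vandermonde's identity (I2) applies (terminating 2F1 at x = 1 with n = 11, b = -4/5, c = -\frac{4}{3}). Sum: -\frac{7467469775724}{2386474609375}.

Key step: x = 1 and the constant factors (prefactor 3/5) combine into one prefactor.
Consecutive-term ratio: r(k) = 1 * (k-11) (k-\frac{4}{5}) / [(k-\frac{4}{3}) (k+1)] - poly over poly, x = 1 from leading terms; C = \frac{3}{5} at k = 0.


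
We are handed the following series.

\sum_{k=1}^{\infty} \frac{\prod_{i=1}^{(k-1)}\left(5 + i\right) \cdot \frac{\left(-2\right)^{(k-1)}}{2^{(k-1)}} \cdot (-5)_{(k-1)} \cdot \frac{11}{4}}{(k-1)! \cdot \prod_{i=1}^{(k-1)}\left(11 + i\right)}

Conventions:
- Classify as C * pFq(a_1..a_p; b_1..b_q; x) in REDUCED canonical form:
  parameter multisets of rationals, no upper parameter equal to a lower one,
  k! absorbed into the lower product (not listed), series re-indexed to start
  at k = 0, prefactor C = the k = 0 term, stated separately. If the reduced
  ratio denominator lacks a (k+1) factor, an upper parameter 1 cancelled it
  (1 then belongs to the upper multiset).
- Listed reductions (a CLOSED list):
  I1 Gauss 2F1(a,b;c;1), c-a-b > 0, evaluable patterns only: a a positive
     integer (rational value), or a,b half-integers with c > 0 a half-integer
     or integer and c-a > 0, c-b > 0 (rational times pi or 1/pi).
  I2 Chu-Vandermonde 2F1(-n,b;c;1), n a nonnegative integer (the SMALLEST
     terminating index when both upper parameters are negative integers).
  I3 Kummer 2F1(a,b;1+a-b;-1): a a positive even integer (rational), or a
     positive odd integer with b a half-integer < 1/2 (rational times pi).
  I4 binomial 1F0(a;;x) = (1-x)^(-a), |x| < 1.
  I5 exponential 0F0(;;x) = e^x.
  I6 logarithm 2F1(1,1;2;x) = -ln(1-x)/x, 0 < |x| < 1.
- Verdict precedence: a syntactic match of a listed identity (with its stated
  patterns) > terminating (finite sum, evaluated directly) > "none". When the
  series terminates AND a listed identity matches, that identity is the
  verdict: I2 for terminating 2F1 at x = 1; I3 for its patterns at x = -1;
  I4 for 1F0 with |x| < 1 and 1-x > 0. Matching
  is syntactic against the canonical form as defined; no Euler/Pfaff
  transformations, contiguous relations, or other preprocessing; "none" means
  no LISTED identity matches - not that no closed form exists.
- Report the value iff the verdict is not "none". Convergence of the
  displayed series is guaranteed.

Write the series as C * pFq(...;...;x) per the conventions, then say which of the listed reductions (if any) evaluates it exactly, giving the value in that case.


x = -1 here; the reduced form reads 2F1, upper {-5, 6}, lower {12}, C = \frac{11}{4}. Verdict: this is the Kummer evaluation I3 (x = -1; c = 12 equals 1+a-b for upper {-5, 6}: listed pattern). Value: \frac{363}{16}.

Structural cue: t_0 being \frac{11}{4}, the lower running product (C = 11/4, x = -1) is a rising factorial.
Adjacent-term ratio: r(k) = -1 * (k-5) (k+6) / [(k+12) (k+1)] - rational; roots negated = parameters, x = -1, C = \frac{11}{4}.


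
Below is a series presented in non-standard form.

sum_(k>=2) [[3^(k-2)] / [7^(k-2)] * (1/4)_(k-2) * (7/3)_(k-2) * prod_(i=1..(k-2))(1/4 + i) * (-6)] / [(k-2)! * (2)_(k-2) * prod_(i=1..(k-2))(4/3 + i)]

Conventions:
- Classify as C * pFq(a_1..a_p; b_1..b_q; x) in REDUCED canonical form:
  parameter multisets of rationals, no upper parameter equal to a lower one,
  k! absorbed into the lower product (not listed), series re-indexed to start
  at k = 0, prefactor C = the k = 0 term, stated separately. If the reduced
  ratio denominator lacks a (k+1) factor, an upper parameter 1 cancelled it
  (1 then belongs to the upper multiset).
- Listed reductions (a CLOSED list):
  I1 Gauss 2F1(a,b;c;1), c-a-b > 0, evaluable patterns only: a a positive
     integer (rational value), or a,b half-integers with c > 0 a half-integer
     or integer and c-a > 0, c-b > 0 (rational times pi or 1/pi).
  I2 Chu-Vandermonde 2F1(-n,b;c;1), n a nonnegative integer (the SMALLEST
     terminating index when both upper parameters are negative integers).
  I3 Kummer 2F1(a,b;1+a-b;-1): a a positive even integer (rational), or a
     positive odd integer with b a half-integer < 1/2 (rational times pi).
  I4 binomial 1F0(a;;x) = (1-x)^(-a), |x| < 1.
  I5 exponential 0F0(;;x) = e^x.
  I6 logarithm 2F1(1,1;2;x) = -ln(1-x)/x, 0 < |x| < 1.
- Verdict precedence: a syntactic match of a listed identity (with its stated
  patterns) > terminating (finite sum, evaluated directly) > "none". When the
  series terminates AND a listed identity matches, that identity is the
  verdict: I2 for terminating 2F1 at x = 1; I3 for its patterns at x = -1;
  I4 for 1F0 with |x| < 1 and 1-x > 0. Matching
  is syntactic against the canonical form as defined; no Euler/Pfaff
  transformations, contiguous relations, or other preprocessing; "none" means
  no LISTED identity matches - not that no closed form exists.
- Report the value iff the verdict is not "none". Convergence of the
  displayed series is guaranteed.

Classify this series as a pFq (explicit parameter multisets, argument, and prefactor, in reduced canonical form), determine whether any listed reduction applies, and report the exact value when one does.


Classification (C = -6): 2F1 with upper {1/4, 5/4}, lower {2}, argument x = 3/7. Verdict: no listed reduction: x = 3/7 and upper {1/4, 5/4} fail every I1-I6 pattern.

Key observation: from the first term -6: the two geometric factors (C = -6, x = 3/7) combine into one argument.
Step ratio: r(k) = (3/7) * (k+1/4) (k+5/4) / [(k+2) (k+1)] ; factor over Q: parameters, x = (3/7), and C = -6.


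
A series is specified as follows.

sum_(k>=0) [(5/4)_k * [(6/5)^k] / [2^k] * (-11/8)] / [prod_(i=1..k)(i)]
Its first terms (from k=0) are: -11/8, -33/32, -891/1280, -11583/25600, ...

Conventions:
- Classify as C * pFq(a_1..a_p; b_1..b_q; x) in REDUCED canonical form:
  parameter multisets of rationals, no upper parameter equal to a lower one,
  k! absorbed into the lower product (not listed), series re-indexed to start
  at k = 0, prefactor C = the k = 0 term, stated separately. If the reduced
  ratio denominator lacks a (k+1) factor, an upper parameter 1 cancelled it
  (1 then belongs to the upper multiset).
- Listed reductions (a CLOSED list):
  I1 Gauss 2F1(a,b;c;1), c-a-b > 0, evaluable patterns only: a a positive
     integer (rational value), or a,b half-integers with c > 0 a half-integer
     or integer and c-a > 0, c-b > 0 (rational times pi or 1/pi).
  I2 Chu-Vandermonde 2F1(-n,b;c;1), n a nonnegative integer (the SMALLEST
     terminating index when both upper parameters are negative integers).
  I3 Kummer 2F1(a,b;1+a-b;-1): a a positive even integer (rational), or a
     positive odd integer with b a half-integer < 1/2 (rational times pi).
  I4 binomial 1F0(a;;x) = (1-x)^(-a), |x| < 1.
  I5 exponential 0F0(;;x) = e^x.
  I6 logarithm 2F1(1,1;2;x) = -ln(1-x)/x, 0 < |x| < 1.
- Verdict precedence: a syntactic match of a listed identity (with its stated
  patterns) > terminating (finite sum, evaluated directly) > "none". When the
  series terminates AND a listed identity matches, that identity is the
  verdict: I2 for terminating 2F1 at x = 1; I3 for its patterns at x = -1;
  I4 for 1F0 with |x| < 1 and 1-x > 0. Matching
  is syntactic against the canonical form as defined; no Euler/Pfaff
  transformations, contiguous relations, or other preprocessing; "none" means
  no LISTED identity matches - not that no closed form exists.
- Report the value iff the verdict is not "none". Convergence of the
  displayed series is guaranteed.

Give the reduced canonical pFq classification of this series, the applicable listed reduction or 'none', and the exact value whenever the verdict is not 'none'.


Reduced: x = 3/5, 1F0, upper = {5/4}, lower = {-}, C = -11/8. Verdict: the binomial series (I4) matches (the 1F0 binomial series: exponent -5/4, x = 3/5). Sum: (-11/8) * (2/5)^(-5/4).

Key observation: from the first term -11/8: the two k-th powers (prefactor -11/8) combine into one argument.
Term ratio: r(k) = (3/5) * (k+5/4) / [(k+1)] - rational; roots negated = parameters, x = (3/5), C = -11/8.


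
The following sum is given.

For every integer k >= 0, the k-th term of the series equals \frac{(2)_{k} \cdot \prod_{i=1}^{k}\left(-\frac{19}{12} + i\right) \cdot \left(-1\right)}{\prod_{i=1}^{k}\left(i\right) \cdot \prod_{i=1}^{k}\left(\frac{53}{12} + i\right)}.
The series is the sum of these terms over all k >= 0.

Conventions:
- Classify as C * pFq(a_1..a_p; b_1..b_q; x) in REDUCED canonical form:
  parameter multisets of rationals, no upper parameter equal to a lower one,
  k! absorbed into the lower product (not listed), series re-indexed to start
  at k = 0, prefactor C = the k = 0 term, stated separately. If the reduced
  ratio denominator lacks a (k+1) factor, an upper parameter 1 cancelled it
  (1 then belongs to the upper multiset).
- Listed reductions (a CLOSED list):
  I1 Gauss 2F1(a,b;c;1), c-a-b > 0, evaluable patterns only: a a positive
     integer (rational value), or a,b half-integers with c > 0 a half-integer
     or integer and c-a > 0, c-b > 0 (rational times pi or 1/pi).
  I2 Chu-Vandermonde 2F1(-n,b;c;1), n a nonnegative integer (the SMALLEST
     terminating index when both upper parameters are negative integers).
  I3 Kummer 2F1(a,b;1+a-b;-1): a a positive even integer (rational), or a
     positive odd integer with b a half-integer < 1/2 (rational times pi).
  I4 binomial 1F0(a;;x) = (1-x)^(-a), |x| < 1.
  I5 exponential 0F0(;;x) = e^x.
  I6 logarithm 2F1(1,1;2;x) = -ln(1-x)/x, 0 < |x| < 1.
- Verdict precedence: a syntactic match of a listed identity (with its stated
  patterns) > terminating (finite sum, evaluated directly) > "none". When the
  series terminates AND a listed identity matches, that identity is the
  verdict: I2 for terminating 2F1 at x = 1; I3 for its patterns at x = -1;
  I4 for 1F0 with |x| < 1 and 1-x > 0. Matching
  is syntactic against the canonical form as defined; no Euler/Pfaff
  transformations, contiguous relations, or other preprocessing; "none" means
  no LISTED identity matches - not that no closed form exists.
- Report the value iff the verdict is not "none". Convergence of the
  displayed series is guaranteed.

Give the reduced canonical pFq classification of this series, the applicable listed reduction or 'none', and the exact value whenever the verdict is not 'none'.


With C = -1: the canonical form is 2F1(-\frac{7}{12}, 2; \frac{65}{12}; 1). Verdict: the Gauss summation I1 matches (x = 1: the Gamma ratio telescopes since c-a-b = 4 > 0 and a = 2 in Z>0). Sum: -\frac{2173}{2880}.

Key observation: with t_0 = -1, the lower running product (prefactor -1) is a rising factorial.
Consecutive-term ratio: r(k) = 1 * (k-\frac{7}{12}) (k+2) / [(k+\frac{65}{12}) (k+1)] - rational in k, leading ratio 1; with t_0 = -1, classification follows.


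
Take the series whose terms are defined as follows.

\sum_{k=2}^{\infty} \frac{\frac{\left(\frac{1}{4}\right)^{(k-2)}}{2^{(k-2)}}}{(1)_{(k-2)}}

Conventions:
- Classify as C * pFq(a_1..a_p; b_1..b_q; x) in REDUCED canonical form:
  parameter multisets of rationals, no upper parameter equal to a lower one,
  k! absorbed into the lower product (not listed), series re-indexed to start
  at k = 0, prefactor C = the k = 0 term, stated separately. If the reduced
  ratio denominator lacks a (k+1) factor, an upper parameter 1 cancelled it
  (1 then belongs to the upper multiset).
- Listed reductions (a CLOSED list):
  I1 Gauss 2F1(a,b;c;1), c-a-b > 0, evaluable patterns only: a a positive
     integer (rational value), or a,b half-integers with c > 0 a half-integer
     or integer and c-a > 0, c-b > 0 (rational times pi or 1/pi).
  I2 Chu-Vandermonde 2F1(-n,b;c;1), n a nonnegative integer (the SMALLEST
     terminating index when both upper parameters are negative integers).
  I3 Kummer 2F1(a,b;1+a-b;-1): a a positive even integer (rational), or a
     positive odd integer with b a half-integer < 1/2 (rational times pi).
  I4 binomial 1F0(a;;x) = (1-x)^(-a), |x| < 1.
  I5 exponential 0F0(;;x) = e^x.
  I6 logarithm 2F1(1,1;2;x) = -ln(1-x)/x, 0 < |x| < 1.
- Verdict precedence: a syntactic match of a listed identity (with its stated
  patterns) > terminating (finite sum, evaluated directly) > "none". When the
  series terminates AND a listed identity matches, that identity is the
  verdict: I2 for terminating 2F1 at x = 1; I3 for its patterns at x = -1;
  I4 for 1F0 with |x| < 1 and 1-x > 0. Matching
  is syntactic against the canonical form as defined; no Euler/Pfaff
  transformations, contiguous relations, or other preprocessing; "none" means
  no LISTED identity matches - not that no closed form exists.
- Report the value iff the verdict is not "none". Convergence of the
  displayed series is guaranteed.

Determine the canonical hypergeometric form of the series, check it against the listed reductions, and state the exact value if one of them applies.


At argument \frac{1}{8}: a 0F0 with upper {-}, lower {-}, scaled by C = 1. Verdict: the exponential series (I5) fires (the 0F0 exponential series at x = \frac{1}{8}). Its exact value is e^{\frac{1}{8}}.

The tell: t_0 being 1, (1)_k (C = 1, x = 1/8) is k! itself.
Ratio: r(k) = \frac{1}{8} * 1 / [(k+1)] - rational in k. x = \frac{1}{8}; t_0 = 1; negate the roots.


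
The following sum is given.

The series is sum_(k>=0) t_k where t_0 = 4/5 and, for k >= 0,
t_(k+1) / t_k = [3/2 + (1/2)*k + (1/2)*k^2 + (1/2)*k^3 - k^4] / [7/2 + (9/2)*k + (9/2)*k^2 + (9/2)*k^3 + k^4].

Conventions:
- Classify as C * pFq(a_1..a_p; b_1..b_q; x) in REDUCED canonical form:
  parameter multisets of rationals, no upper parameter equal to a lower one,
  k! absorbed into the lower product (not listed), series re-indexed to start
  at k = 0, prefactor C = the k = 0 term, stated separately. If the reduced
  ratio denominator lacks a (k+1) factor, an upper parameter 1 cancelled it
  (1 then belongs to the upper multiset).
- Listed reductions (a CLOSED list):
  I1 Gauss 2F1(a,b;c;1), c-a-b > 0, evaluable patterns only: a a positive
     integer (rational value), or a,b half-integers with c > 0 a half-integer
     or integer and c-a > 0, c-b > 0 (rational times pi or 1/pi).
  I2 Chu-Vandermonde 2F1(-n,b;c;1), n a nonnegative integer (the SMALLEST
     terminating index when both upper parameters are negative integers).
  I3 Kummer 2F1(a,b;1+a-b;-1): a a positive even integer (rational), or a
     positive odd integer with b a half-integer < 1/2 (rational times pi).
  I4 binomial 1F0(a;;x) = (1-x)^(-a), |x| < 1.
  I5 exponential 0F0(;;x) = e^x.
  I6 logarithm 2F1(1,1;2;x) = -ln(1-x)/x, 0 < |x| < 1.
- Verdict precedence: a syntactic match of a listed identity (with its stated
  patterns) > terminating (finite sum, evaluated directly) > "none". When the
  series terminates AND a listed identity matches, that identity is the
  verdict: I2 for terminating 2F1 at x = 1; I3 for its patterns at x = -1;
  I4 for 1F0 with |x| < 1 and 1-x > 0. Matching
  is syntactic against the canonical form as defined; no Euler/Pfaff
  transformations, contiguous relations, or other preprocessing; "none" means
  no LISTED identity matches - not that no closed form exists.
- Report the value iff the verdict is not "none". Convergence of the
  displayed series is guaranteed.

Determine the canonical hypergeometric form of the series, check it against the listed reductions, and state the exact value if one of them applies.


This is 4/5 * 2F1(-3/2, 1; 7/2; -1) in reduced canonical form. Verdict: Kummer's theorem (I3) matches (x = -1; c = 7/2 equals 1+a-b for upper {-3/2, 1}: listed pattern). Sum: (3/8) * pi.

Key step: from the first term 4/5: cancel k^2 + 1 from the displayed ratio first; then C = 4/5.
Adjacent-term ratio: r(k) = (-1) * (k-3/2) (k+1) / [(k+7/2) (k+1)] - poly over poly, x = (-1) from leading terms; C = 4/5 at k = 0.


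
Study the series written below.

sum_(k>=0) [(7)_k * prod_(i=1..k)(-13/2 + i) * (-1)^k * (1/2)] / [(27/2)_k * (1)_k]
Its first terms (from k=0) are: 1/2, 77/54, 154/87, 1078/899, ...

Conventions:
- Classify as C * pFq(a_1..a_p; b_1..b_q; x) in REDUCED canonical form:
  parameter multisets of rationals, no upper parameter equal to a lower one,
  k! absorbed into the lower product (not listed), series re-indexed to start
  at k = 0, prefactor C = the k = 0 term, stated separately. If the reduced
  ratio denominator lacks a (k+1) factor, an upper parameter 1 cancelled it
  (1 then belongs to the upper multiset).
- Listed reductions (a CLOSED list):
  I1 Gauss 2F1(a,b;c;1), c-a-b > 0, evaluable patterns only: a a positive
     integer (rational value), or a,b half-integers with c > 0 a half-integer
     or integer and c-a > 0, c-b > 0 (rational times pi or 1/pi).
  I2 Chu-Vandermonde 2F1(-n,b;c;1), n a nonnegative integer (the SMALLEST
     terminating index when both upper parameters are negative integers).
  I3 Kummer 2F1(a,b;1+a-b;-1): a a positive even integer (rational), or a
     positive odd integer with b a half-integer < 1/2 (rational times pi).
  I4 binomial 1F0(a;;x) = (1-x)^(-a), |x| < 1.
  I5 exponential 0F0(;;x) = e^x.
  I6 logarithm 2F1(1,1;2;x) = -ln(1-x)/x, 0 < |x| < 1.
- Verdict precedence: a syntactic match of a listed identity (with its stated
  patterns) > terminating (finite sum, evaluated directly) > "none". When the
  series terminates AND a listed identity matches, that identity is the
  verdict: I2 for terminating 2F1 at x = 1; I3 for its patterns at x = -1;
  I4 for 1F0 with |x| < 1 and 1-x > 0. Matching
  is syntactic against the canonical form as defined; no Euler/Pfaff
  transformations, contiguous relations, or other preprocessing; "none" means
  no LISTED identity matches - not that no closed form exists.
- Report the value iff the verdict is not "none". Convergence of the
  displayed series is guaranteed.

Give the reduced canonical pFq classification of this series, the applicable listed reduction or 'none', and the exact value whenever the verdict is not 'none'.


Prefactor 1/2, argument -1: 2F1 with upper {-11/2, 7} over lower {27/2}. Verdict: this is the Kummer evaluation I3 (x = -1; c = 27/2 equals 1+a-b for upper {-11/2, 7}: listed pattern). Value: (929553625/536870912) * pi.

First insight: from the first term 1/2: (1)_k (C = 1/2, x = -1) is k! itself.
Adjacent-term ratio: r(k) = (-1) * (k-11/2) (k+7) / [(k+27/2) (k+1)] - poly over poly, x = (-1) from leading terms; C = 1/2 at k = 0.


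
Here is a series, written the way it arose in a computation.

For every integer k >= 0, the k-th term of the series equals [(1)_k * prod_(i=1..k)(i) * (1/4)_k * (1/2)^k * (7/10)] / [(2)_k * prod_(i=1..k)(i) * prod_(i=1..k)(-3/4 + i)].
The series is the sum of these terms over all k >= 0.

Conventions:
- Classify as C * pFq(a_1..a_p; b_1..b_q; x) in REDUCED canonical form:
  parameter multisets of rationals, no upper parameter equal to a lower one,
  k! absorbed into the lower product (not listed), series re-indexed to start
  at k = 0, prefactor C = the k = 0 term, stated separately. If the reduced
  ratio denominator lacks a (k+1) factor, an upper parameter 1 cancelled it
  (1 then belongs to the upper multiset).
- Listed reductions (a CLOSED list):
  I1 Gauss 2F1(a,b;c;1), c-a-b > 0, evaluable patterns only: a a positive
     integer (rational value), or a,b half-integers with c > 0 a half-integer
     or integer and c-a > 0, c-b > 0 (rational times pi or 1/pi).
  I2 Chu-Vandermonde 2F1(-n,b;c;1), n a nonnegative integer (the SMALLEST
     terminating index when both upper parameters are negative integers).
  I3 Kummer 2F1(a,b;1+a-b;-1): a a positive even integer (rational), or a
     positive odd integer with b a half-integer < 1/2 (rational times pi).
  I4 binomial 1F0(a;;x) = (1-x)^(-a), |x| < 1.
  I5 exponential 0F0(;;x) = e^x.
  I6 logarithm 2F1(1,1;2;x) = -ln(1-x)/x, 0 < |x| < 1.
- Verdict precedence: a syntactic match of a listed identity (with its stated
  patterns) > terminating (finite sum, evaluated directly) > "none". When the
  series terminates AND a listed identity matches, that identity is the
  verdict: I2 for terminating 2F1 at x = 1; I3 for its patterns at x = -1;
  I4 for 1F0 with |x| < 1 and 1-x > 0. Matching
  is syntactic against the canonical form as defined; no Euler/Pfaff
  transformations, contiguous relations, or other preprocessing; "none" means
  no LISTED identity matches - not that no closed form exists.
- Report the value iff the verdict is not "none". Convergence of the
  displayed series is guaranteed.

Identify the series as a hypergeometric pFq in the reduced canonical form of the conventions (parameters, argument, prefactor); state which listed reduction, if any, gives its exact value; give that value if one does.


Classification (C = 7/10): 2F1 with upper {1, 1}, lower {2}, argument x = 1/2. Verdict: the logarithmic series (I6) applies (the logarithm: parameters (1,1;2), x = 1/2). Value: (-7/5) * ln(1/2).

Structural cue: t_0 = 7/10 here, and the product of the first k integers (prefactor 7/10) is k!.
Consecutive-term ratio: r(k) = (1/2) * (k+1) (k+1) / [(k+2) (k+1)] - rational; roots negated = parameters, x = (1/2), C = 7/10.


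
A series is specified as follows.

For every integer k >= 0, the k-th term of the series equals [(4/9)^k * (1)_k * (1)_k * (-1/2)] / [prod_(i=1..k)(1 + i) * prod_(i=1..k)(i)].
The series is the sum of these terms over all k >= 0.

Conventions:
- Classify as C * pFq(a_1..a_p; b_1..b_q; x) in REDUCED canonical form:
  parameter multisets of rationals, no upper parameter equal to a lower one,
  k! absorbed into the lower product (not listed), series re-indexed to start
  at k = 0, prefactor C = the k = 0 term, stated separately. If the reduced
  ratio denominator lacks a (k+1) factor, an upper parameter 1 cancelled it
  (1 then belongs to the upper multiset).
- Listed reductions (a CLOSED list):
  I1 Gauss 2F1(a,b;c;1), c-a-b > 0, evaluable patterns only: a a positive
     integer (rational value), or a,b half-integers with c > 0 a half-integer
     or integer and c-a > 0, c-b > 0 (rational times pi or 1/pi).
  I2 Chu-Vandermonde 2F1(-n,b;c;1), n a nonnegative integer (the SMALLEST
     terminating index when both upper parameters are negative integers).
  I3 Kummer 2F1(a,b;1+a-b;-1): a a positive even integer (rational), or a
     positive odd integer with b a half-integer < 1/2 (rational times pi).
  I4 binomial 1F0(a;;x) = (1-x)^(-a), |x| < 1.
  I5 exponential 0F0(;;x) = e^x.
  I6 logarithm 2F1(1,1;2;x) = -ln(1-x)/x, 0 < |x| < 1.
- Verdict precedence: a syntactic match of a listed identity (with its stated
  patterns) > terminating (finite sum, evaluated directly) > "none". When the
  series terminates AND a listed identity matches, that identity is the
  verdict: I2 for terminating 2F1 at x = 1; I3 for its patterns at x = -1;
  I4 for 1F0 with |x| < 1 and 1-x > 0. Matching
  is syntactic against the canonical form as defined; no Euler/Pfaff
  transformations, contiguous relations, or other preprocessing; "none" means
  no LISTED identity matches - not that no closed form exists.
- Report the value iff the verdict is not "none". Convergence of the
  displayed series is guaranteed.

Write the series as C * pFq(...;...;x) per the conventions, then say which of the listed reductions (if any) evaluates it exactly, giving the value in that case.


Prefactor -1/2, argument 4/9: 2F1 with upper {1, 1} over lower {2}. Verdict (x = 4/9): the I6 logarithm reduction applies (the logarithm: parameters (1,1;2), x = 4/9). Its exact value is (9/8) * ln(5/9).

First insight: with t_0 = -1/2, the lower running product (C = -1/2, x = 4/9) is a rising factorial.
Consecutive-term ratio: r(k) = (4/9) * (k+1) (k+1) / [(k+2) (k+1)] - rational; roots negated = parameters, x = (4/9), C = -1/2.


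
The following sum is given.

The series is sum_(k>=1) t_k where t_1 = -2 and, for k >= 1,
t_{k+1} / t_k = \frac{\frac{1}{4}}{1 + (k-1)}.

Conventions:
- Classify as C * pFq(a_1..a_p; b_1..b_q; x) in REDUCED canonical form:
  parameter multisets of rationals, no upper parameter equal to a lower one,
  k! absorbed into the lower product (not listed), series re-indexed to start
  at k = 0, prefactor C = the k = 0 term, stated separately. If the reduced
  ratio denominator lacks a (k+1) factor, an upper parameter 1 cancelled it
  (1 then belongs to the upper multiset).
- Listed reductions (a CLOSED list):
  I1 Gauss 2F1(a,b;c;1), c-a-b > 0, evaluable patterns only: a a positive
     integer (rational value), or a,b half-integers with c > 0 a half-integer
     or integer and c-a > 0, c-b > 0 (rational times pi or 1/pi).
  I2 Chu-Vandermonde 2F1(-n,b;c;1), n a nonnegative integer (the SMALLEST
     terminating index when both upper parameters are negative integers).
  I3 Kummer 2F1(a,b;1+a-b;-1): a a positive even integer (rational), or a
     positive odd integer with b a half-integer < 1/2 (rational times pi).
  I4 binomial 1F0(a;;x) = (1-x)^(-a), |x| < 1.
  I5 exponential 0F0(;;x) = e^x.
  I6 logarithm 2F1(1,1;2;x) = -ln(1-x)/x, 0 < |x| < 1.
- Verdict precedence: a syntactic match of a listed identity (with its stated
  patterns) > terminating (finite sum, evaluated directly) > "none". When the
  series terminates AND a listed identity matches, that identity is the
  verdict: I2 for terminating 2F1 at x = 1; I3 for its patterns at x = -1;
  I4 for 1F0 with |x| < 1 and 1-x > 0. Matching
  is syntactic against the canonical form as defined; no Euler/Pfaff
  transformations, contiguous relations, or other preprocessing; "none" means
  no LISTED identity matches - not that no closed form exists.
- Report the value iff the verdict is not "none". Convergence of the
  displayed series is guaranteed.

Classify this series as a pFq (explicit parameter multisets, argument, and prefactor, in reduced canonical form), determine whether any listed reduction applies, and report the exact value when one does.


The series (x = \frac{1}{4}) is 0F0: upper {-}, lower {-}, prefactor -2. Verdict: the I5 exponential reduction matches (the 0F0 exponential series at x = \frac{1}{4}). Hence: \left(-2\right) \cdot e^{\frac{1}{4}}.

Key observation: x = \frac{1}{4} and factor the ratio over Q (prefactor -2): negated roots = parameters.
Adjacent-term ratio: r(k) = \frac{1}{4} * 1 / [(k+1)] ; factor over Q: parameters, x = \frac{1}{4}, and C = -2.


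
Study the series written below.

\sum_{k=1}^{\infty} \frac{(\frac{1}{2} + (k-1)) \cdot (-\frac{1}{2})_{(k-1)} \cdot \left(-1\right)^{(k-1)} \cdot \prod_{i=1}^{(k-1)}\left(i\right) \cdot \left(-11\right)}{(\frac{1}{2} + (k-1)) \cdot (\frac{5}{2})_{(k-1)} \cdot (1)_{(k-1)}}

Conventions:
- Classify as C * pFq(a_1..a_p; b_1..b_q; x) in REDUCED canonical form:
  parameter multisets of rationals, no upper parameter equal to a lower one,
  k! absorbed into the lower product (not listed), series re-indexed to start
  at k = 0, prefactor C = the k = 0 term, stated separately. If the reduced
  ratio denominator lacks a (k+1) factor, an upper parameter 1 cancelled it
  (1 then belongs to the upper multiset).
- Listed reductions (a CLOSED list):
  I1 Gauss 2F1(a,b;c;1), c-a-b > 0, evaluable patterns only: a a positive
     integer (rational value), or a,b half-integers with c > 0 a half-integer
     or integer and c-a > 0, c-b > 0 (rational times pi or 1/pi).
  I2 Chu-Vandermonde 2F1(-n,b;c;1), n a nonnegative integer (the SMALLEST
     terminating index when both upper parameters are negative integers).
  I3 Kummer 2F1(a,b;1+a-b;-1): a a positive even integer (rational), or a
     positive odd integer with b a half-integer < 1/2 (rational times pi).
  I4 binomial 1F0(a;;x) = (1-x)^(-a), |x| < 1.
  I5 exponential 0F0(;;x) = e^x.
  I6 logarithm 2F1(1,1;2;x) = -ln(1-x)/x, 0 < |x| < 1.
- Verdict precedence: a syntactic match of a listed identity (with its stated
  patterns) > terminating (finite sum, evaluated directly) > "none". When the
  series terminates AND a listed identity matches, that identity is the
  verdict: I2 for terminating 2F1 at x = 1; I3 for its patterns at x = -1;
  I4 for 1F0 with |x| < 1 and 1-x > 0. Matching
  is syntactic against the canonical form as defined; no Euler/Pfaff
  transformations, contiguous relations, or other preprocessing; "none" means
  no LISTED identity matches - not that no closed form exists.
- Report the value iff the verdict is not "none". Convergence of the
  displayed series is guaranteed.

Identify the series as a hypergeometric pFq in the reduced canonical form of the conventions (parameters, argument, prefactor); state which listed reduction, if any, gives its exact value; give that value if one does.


First insight: t_0 = -11 here, and the running product (C = -11, x = -1) telescopes to a rising factorial.
Term ratio: r(k) = -1 * (k-\frac{1}{2}) (k+1) / [(k+\frac{5}{2}) (k+1)] - rational; roots negated = parameters, x = -1, C = -11.

At argument -1: a 2F1 with upper {-\frac{1}{2}, 1}, lower {\frac{5}{2}}, scaled by C = -11. Verdict: this is Kummer (I3) (x = -1; c = \frac{5}{2} equals 1+a-b for upper {-\frac{1}{2}, 1}: listed pattern). Its exact value is \left(-\frac{33}{8}\right) \cdot \pi.


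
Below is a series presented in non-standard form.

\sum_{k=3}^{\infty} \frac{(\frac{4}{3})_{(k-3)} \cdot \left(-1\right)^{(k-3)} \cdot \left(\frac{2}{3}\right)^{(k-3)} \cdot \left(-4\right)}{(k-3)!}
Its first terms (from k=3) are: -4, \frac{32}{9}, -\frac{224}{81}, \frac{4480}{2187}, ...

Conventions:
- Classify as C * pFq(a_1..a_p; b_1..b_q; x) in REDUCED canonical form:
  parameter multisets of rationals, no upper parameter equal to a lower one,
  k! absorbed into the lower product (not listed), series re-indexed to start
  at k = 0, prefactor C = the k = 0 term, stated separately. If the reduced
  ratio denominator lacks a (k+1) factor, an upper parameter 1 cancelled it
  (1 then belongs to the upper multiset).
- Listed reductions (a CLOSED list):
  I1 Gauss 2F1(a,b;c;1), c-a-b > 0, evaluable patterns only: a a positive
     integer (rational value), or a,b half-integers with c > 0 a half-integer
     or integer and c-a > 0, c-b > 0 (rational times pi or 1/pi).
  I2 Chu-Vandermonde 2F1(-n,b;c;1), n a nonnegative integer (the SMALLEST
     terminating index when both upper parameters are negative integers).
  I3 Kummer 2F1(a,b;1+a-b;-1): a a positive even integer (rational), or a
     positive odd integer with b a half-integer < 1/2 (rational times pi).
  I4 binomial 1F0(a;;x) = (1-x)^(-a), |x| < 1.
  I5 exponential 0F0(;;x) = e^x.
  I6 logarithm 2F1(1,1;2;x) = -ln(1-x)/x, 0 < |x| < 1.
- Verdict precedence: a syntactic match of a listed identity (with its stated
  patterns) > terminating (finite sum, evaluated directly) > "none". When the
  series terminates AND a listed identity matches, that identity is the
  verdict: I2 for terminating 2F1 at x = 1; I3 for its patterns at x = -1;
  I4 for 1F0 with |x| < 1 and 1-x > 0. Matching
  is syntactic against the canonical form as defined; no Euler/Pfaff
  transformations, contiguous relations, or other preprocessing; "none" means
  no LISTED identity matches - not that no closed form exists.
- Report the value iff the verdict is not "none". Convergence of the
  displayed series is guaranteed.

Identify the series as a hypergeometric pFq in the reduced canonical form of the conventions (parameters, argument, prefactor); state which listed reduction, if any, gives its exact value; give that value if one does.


Prefactor -4, argument -\frac{2}{3}: 1F0 with upper {\frac{4}{3}} over lower {-}. Verdict: this is binomial (I4) (the 1F0 binomial series: exponent -4/3, x = -\frac{2}{3}). Value: \left(-4\right) \cdot \left(\frac{5}{3}\right)^{-\frac{4}{3}}.

First insight: t_0 = -4 here, and the (-1)^k factor (C = -4) folds into the argument's sign.
Step ratio: r(k) = -\frac{2}{3} * (k+\frac{4}{3}) / [(k+1)] - rational in k. x = -\frac{2}{3}; t_0 = -4; negate the roots.


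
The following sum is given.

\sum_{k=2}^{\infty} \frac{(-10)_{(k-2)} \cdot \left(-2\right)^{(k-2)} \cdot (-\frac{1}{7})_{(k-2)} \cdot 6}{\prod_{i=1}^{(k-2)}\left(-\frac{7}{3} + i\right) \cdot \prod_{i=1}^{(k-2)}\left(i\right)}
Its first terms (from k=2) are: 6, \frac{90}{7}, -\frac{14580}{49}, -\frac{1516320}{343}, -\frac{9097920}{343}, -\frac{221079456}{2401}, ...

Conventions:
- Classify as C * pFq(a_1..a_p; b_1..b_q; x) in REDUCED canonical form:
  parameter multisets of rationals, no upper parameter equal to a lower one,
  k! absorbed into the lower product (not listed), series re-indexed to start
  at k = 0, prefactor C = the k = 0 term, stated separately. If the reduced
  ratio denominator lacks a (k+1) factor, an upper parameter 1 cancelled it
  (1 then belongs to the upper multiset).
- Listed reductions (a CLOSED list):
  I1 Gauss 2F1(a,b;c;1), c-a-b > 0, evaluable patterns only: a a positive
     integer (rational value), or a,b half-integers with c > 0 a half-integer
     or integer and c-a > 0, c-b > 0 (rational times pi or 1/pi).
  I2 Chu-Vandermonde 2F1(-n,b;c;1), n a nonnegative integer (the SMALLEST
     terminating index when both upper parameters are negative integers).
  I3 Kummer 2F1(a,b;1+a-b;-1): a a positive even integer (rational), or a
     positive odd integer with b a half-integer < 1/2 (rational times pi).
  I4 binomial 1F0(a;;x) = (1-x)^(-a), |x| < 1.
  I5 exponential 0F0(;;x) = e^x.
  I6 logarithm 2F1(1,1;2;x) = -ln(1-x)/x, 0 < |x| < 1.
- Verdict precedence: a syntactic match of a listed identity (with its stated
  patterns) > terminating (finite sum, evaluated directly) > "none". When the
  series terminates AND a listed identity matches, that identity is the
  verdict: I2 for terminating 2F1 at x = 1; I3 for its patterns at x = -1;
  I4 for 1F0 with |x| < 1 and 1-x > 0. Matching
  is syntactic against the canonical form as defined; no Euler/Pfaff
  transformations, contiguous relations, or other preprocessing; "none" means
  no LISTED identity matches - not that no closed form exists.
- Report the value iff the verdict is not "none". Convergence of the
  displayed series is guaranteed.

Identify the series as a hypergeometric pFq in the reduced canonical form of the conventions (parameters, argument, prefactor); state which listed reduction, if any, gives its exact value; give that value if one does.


Prefactor 6, argument -2: 2F1 with upper {-10, -\frac{1}{7}} over lower {-\frac{4}{3}}. Verdict: terminating. (-10)_k vanishes past k = 10, leaving a 11-term sum, computed directly. Hence: -\frac{527021158032746184}{500263665979}.

Key observation: x = -2 and the product of the first k integers (C = 6, x = -2) is k!.
Step ratio: r(k) = -2 * (k-10) (k-\frac{1}{7}) / [(k-\frac{4}{3}) (k+1)] - rational; roots negated = parameters, x = -2, C = 6.
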